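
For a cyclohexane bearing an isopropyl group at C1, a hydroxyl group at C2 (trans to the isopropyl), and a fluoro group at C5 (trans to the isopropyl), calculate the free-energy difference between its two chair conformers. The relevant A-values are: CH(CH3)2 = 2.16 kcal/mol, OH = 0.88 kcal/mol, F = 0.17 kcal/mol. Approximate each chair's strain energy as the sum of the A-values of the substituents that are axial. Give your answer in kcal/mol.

Chair I (isopropyl axial, hydroxyl axial, fluoro equatorial): E = 3.04 kcal/mol.
Chair II (isopropyl equatorial, hydroxyl equatorial, fluoro axial): E = 0.17 kcal/mol.
ΔE = 3.04 − 0.17 = 2.87 kcal/mol; chair II is more stable.

2.87 kcal/mol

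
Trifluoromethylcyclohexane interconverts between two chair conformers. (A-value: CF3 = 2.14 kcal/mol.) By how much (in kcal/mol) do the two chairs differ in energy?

A monosubstituted cyclohexane has one chair with the trifluoromethyl group axial (E = A = 2.14 kcal/mol) and one with it equatorial (E = 0).
ΔE = 2.14 − 0 = 2.14 kcal/mol.

2.14 kcal/mol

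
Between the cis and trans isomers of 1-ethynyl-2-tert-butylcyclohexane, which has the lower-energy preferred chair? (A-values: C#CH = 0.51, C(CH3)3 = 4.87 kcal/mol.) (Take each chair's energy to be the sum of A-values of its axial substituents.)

At 1,2 positions (parity opposite): cis → (a,e or e,a); trans → (e,e or a,a).
Best chair for cis: E = 0.51 kcal/mol; best chair for trans: E = 0.00 kcal/mol.
The trans isomer is lower by 0.51 kcal/mol.

trans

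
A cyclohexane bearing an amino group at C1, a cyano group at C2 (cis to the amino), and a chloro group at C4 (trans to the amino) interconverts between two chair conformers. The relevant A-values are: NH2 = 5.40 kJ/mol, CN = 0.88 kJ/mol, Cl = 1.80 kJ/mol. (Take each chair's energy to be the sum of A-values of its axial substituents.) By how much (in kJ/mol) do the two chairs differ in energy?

6.32 kJ/mol

Chair I (amino axial, cyano equatorial, chloro axial): E = 7.20 kJ/mol.
Chair II (amino equatorial, cyano axial, chloro equatorial): E = 0.88 kJ/mol.
ΔE = 7.20 − 0.88 = 6.32 kJ/mol; chair II is more stable.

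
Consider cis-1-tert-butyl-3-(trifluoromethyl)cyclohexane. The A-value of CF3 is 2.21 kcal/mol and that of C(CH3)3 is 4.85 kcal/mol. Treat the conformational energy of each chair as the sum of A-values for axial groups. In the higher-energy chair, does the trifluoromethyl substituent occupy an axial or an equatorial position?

C1 and C3 have the same parity, so for the cis isomer the two substituents are e,e in one chair and a,a in the other.
Chair I (trifluoromethyl axial, tert-butyl axial): E = 7.06 kcal/mol.
Chair II (trifluoromethyl equatorial, tert-butyl equatorial): E = 0.00 kcal/mol.
Chair I is the less stable (higher-energy) conformer, and in that chair the trifluoromethyl group is axial.

axial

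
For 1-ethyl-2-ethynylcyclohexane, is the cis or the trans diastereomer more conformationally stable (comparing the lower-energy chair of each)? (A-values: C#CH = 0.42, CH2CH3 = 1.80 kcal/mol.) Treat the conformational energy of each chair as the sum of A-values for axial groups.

At 1,2 positions (parity opposite): cis → (a,e or e,a); trans → (e,e or a,a).
Best chair for cis: E = 0.42 kcal/mol; best chair for trans: E = 0.00 kcal/mol.
The trans isomer is lower by 0.42 kcal/mol.

trans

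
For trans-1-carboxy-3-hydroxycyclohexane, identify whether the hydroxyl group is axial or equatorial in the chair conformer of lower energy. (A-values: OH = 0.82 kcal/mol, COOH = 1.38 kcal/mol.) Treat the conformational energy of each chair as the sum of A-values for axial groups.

axial

C1 and C3 have the same parity, so for the trans isomer the two substituents are one axial and one equatorial in each chair.
Chair I (hydroxyl axial, carboxyl equatorial): E = 0.82 kcal/mol.
Chair II (hydroxyl equatorial, carboxyl axial): E = 1.38 kcal/mol.
Chair I is the more stable (lower-energy) conformer, and in that chair the hydroxyl group is axial.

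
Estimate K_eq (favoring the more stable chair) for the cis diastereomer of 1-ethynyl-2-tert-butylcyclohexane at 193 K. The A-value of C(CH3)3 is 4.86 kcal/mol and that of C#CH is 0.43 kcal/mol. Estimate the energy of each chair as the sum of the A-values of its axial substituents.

C1 and C2 have opposite parity, so for the cis isomer the two substituents are one axial and one equatorial in each chair.
Chair I (tert-butyl axial, ethynyl equatorial): E = 4.86 kcal/mol; chair II (tert-butyl equatorial, ethynyl axial): E = 0.43 kcal/mol.
ΔG = 4.43 kcal/mol between the two chairs.
K = exp(ΔG/RT) with R = 1.987×10⁻³ kcal mol⁻¹ K⁻¹ and T = 193 K gives K ≈ 1.04e+05.

K ≈ 103961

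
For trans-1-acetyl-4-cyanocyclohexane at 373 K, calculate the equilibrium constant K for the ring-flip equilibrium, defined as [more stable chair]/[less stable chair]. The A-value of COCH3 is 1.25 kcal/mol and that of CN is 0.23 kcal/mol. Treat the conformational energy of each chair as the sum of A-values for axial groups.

C1 and C4 have opposite parity, so for the trans isomer the two substituents are e,e in one chair and a,a in the other.
Chair I (acetyl axial, cyano axial): E = 1.48 kcal/mol; chair II (acetyl equatorial, cyano equatorial): E = 0.00 kcal/mol.
ΔG = 1.48 kcal/mol between the two chairs.
K = exp(ΔG/RT) with R = 1.987×10⁻³ kcal mol⁻¹ K⁻¹ and T = 373 K gives K ≈ 7.37.

K ≈ 7.37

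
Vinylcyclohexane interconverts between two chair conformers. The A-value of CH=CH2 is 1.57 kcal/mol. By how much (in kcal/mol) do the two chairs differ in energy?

1.57 kcal/mol

A monosubstituted cyclohexane has one chair with the vinyl group axial (E = A = 1.57 kcal/mol) and one with it equatorial (E = 0).
ΔE = 1.57 − 0 = 1.57 kcal/mol.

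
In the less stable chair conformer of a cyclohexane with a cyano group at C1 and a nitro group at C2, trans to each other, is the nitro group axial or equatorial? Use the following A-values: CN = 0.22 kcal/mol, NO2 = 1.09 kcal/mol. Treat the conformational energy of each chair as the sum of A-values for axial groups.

axial

C1 and C2 have opposite parity, so for the trans isomer the two substituents are e,e in one chair and a,a in the other.
Chair I (cyano axial, nitro axial): E = 1.31 kcal/mol.
Chair II (cyano equatorial, nitro equatorial): E = 0.00 kcal/mol.
Chair I is the less stable (higher-energy) conformer, and in that chair the nitro group is axial.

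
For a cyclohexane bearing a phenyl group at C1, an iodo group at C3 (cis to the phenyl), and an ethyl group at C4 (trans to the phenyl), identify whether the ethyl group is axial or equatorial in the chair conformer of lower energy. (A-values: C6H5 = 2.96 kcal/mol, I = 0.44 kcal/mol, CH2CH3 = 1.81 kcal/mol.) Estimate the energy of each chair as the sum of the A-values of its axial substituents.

equatorial

Chair I (phenyl axial, iodo axial, ethyl axial): E = 5.21 kcal/mol.
Chair II (phenyl equatorial, iodo equatorial, ethyl equatorial): E = 0.00 kcal/mol.
Chair II is the more stable (lower-energy) conformer, and in that chair the ethyl group is equatorial.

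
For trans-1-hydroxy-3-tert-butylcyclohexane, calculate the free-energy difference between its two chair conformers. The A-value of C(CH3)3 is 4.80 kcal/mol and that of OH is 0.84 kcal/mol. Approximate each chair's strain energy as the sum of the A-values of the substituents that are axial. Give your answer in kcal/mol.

C1 and C3 have the same parity, so for the trans isomer the two substituents are one axial and one equatorial in each chair.
Chair I (tert-butyl axial, hydroxyl equatorial): E = 4.80 kcal/mol.
Chair II (tert-butyl equatorial, hydroxyl axial): E = 0.84 kcal/mol.
ΔE = 4.80 − 0.84 = 3.96 kcal/mol; chair II is more stable.

3.96 kcal/mol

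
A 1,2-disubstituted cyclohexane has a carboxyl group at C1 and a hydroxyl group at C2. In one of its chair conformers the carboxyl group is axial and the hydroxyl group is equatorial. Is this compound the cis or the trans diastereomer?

cis

C1 and C2 have opposite parity, so their axial bonds point in opposite directions.
With opposite-parity carbons, two substituents on the same face are one axial and one equatorial; opposite faces give both axial or both equatorial.
Here the groups are axial/equatorial → same face → cis.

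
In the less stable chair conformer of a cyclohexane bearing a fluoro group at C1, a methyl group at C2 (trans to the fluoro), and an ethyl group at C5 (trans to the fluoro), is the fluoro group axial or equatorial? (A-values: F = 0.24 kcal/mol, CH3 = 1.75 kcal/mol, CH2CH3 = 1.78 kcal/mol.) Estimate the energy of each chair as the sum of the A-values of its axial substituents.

axial

Chair I (fluoro axial, methyl axial, ethyl equatorial): E = 1.99 kcal/mol.
Chair II (fluoro equatorial, methyl equatorial, ethyl axial): E = 1.78 kcal/mol.
Chair I is the less stable (higher-energy) conformer, and in that chair the fluoro group is axial.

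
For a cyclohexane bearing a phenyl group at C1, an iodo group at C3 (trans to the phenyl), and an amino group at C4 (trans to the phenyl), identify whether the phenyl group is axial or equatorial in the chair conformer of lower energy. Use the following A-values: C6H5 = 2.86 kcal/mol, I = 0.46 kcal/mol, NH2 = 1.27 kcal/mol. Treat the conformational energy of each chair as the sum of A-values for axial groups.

equatorial

Chair I (phenyl axial, iodo equatorial, amino axial): E = 4.13 kcal/mol.
Chair II (phenyl equatorial, iodo axial, amino equatorial): E = 0.46 kcal/mol.
Chair II is the more stable (lower-energy) conformer, and in that chair the phenyl group is equatorial.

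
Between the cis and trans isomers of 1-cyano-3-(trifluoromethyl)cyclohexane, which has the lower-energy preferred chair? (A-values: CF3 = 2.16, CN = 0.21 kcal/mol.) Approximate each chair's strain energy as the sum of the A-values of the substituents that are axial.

cis

At 1,3 positions (parity same): cis → (e,e or a,a); trans → (a,e or e,a).
Best chair for cis: E = 0.00 kcal/mol; best chair for trans: E = 0.21 kcal/mol.
The cis isomer is lower by 0.21 kcal/mol.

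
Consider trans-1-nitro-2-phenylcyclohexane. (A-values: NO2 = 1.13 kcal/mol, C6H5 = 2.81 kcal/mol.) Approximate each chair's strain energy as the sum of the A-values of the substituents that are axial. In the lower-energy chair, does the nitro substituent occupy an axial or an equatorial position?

C1 and C2 have opposite parity, so for the trans isomer the two substituents are e,e in one chair and a,a in the other.
Chair I (nitro axial, phenyl axial): E = 3.94 kcal/mol.
Chair II (nitro equatorial, phenyl equatorial): E = 0.00 kcal/mol.
Chair II is the more stable (lower-energy) conformer, and in that chair the nitro group is equatorial.

equatorial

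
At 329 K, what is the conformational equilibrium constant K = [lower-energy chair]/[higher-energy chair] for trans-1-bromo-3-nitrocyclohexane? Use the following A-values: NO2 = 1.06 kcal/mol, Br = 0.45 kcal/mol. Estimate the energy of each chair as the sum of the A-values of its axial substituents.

K ≈ 2.54

C1 and C3 have the same parity, so for the trans isomer the two substituents are one axial and one equatorial in each chair.
Chair I (nitro axial, bromo equatorial): E = 1.06 kcal/mol; chair II (nitro equatorial, bromo axial): E = 0.45 kcal/mol.
ΔG = 0.61 kcal/mol between the two chairs.
K = exp(ΔG/RT) with R = 1.987×10⁻³ kcal mol⁻¹ K⁻¹ and T = 329 K gives K ≈ 2.54.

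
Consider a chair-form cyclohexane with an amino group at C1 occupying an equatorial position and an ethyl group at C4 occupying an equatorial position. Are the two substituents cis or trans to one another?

trans

C1 and C4 have opposite parity, so their axial bonds point in opposite directions.
With opposite-parity carbons, two substituents on the same face are one axial and one equatorial; opposite faces give both axial or both equatorial.
Here the groups are equatorial/equatorial → opposite face → trans.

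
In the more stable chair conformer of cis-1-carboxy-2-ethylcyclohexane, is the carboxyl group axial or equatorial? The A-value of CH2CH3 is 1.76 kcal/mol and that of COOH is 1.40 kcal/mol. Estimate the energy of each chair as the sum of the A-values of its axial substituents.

axial

C1 and C2 have opposite parity, so for the cis isomer the two substituents are one axial and one equatorial in each chair.
Chair I (ethyl axial, carboxyl equatorial): E = 1.76 kcal/mol.
Chair II (ethyl equatorial, carboxyl axial): E = 1.40 kcal/mol.
Chair II is the more stable (lower-energy) conformer, and in that chair the carboxyl group is axial.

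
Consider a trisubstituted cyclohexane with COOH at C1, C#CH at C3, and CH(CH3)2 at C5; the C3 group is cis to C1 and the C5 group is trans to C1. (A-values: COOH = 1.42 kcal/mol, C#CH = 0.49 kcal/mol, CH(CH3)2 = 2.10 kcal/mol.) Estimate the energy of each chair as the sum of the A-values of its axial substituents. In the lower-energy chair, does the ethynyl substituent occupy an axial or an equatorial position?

Chair I (carboxyl axial, ethynyl axial, isopropyl equatorial): E = 1.91 kcal/mol.
Chair II (carboxyl equatorial, ethynyl equatorial, isopropyl axial): E = 2.10 kcal/mol.
Chair I is the more stable (lower-energy) conformer, and in that chair the ethynyl group is axial.

axial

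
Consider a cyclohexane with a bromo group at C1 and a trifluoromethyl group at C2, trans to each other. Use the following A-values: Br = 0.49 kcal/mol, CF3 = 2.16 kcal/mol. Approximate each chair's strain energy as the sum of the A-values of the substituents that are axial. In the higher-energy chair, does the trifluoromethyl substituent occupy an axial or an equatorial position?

axial

C1 and C2 have opposite parity, so for the trans isomer the two substituents are e,e in one chair and a,a in the other.
Chair I (bromo axial, trifluoromethyl axial): E = 2.65 kcal/mol.
Chair II (bromo equatorial, trifluoromethyl equatorial): E = 0.00 kcal/mol.
Chair I is the less stable (higher-energy) conformer, and in that chair the trifluoromethyl group is axial.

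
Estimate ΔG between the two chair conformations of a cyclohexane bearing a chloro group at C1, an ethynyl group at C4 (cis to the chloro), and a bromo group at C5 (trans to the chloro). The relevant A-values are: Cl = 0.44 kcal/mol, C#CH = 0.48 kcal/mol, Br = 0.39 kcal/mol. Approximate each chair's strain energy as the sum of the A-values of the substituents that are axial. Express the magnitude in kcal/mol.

Chair I (chloro axial, ethynyl equatorial, bromo equatorial): E = 0.44 kcal/mol.
Chair II (chloro equatorial, ethynyl axial, bromo axial): E = 0.87 kcal/mol.
ΔE = 0.87 − 0.44 = 0.43 kcal/mol; chair I is more stable.

0.43 kcal/mol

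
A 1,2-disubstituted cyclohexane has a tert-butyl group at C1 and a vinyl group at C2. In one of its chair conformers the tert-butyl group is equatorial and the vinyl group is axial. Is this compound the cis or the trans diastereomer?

C1 and C2 have opposite parity, so their axial bonds point in opposite directions.
With opposite-parity carbons, two substituents on the same face are one axial and one equatorial; opposite faces give both axial or both equatorial.
Here the groups are equatorial/axial → same face → cis.

cis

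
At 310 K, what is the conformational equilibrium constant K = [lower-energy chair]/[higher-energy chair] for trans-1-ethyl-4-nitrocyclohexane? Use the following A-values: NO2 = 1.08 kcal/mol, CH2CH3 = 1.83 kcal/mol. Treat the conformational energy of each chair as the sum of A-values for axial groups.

C1 and C4 have opposite parity, so for the trans isomer the two substituents are e,e in one chair and a,a in the other.
Chair I (nitro axial, ethyl axial): E = 2.91 kcal/mol; chair II (nitro equatorial, ethyl equatorial): E = 0.00 kcal/mol.
ΔG = 2.91 kcal/mol between the two chairs.
K = exp(ΔG/RT) with R = 1.987×10⁻³ kcal mol⁻¹ K⁻¹ and T = 310 K gives K ≈ 113.

K ≈ 113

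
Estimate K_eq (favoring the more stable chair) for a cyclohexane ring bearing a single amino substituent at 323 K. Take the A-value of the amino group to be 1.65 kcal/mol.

One chair has the amino group axial (E = 1.65 kcal/mol) and the other has it equatorial (E = 0).
ΔG = 1.65 kcal/mol between the two chairs.
K = exp(ΔG/RT) with R = 1.987×10⁻³ kcal mol⁻¹ K⁻¹ and T = 323 K gives K ≈ 13.1.

K ≈ 13.1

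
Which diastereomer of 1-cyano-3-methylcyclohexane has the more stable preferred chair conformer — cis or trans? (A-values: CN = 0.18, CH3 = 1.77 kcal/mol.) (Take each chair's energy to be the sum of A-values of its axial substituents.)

cis

At 1,3 positions (parity same): cis → (e,e or a,a); trans → (a,e or e,a).
Best chair for cis: E = 0.00 kcal/mol; best chair for trans: E = 0.18 kcal/mol.
The cis isomer is lower by 0.18 kcal/mol.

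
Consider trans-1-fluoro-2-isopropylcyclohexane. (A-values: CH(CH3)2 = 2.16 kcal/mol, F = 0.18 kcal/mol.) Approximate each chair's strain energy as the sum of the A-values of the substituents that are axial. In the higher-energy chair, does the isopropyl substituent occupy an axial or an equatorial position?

axial

C1 and C2 have opposite parity, so for the trans isomer the two substituents are e,e in one chair and a,a in the other.
Chair I (isopropyl axial, fluoro axial): E = 2.34 kcal/mol.
Chair II (isopropyl equatorial, fluoro equatorial): E = 0.00 kcal/mol.
Chair I is the less stable (higher-energy) conformer, and in that chair the isopropyl group is axial.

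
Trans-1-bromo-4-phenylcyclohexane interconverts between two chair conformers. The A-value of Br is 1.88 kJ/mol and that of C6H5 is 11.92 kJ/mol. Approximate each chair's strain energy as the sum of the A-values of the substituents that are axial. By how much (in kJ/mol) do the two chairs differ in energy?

13.80 kJ/mol

C1 and C4 have opposite parity, so for the trans isomer the two substituents are e,e in one chair and a,a in the other.
Chair I (bromo axial, phenyl axial): E = 13.80 kJ/mol.
Chair II (bromo equatorial, phenyl equatorial): E = 0.00 kJ/mol.
ΔE = 13.80 − 0.00 = 13.80 kJ/mol; chair II is more stable.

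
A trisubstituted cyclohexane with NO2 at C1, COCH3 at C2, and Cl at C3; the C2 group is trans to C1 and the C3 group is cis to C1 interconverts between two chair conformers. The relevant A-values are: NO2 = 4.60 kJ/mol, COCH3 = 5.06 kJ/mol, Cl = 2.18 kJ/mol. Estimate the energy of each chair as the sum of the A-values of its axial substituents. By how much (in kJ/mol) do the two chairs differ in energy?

Chair I (nitro axial, acetyl axial, chloro axial): E = 11.84 kJ/mol.
Chair II (nitro equatorial, acetyl equatorial, chloro equatorial): E = 0.00 kJ/mol.
ΔE = 11.84 − 0.00 = 11.84 kJ/mol; chair II is more stable.

11.84 kJ/mol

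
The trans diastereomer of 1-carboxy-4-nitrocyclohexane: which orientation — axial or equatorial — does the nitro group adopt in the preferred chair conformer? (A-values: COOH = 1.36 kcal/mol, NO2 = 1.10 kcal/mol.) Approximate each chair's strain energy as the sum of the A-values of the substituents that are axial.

equatorial

C1 and C4 have opposite parity, so for the trans isomer the two substituents are e,e in one chair and a,a in the other.
Chair I (carboxyl axial, nitro axial): E = 2.46 kcal/mol.
Chair II (carboxyl equatorial, nitro equatorial): E = 0.00 kcal/mol.
Chair II is the more stable (lower-energy) conformer, and in that chair the nitro group is equatorial.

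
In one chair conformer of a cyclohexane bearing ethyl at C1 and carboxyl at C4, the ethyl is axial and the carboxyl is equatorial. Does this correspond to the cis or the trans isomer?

C1 and C4 have opposite parity, so their axial bonds point in opposite directions.
With opposite-parity carbons, two substituents on the same face are one axial and one equatorial; opposite faces give both axial or both equatorial.
Here the groups are axial/equatorial → same face → cis.

cis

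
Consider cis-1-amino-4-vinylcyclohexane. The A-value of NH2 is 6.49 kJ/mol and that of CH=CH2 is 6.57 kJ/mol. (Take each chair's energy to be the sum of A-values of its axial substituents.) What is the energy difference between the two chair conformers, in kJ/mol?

C1 and C4 have opposite parity, so for the cis isomer the two substituents are one axial and one equatorial in each chair.
Chair I (amino axial, vinyl equatorial): E = 6.49 kJ/mol.
Chair II (amino equatorial, vinyl axial): E = 6.57 kJ/mol.
ΔE = 6.57 − 6.49 = 0.08 kJ/mol; chair I is more stable.

0.08 kJ/mol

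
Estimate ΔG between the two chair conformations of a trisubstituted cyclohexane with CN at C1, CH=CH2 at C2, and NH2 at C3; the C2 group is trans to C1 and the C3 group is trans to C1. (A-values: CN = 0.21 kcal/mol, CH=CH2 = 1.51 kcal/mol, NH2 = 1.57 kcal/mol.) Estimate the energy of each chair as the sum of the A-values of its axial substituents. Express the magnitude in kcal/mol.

Chair I (cyano axial, vinyl axial, amino equatorial): E = 1.72 kcal/mol.
Chair II (cyano equatorial, vinyl equatorial, amino axial): E = 1.57 kcal/mol.
ΔE = 1.72 − 1.57 = 0.15 kcal/mol; chair II is more stable.

0.15 kcal/mol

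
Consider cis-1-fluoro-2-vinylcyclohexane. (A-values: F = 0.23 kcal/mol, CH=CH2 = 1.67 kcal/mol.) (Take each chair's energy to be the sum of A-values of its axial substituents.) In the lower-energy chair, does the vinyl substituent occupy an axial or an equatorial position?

C1 and C2 have opposite parity, so for the cis isomer the two substituents are one axial and one equatorial in each chair.
Chair I (fluoro axial, vinyl equatorial): E = 0.23 kcal/mol.
Chair II (fluoro equatorial, vinyl axial): E = 1.67 kcal/mol.
Chair I is the more stable (lower-energy) conformer, and in that chair the vinyl group is equatorial.

equatorial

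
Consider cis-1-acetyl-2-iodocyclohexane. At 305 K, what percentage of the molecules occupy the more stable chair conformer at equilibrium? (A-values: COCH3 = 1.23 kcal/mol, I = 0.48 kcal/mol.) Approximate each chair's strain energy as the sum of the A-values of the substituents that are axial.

77.5%

C1 and C2 have opposite parity, so for the cis isomer the two substituents are one axial and one equatorial in each chair.
Chair I (acetyl axial, iodo equatorial): E = 1.23 kcal/mol; chair II (acetyl equatorial, iodo axial): E = 0.48 kcal/mol.
ΔG = 0.75 kcal/mol between the two chairs.
K = exp(ΔG/RT) with R = 1.987×10⁻³ kcal mol⁻¹ K⁻¹ and T = 305 K gives K ≈ 3.45.
Fraction in the lower-energy chair = K/(K+1) = 77.5%.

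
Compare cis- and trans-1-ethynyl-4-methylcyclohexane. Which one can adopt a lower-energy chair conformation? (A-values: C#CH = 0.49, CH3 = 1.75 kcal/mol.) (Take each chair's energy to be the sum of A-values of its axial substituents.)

trans

At 1,4 positions (parity opposite): cis → (a,e or e,a); trans → (e,e or a,a).
Best chair for cis: E = 0.49 kcal/mol; best chair for trans: E = 0.00 kcal/mol.
The trans isomer is lower by 0.49 kcal/mol.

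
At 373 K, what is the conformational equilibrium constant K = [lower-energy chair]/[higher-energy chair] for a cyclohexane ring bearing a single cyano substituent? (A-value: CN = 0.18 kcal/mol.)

One chair has the cyano group axial (E = 0.18 kcal/mol) and the other has it equatorial (E = 0).
ΔG = 0.18 kcal/mol between the two chairs.
K = exp(ΔG/RT) with R = 1.987×10⁻³ kcal mol⁻¹ K⁻¹ and T = 373 K gives K ≈ 1.27.

K ≈ 1.27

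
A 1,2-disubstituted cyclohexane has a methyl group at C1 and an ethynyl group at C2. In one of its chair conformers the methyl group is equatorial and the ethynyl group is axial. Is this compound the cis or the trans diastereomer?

C1 and C2 have opposite parity, so their axial bonds point in opposite directions.
With opposite-parity carbons, two substituents on the same face are one axial and one equatorial; opposite faces give both axial or both equatorial.
Here the groups are equatorial/axial → same face → cis.

cis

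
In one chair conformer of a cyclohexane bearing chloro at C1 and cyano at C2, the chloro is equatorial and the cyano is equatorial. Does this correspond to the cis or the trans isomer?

C1 and C2 have opposite parity, so their axial bonds point in opposite directions.
With opposite-parity carbons, two substituents on the same face are one axial and one equatorial; opposite faces give both axial or both equatorial.
Here the groups are equatorial/equatorial → opposite face → trans.

trans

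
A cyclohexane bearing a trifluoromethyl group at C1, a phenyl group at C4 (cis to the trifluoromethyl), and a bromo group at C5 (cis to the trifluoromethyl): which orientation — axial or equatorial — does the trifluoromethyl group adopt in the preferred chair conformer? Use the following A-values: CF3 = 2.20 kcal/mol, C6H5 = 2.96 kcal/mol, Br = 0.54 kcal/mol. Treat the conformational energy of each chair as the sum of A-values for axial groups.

Chair I (trifluoromethyl axial, phenyl equatorial, bromo axial): E = 2.74 kcal/mol.
Chair II (trifluoromethyl equatorial, phenyl axial, bromo equatorial): E = 2.96 kcal/mol.
Chair I is the more stable (lower-energy) conformer, and in that chair the trifluoromethyl group is axial.

axial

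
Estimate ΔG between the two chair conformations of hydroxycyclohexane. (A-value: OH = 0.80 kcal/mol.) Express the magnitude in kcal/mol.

A monosubstituted cyclohexane has one chair with the hydroxyl group axial (E = A = 0.80 kcal/mol) and one with it equatorial (E = 0).
ΔE = 0.80 − 0 = 0.80 kcal/mol.

0.80 kcal/mol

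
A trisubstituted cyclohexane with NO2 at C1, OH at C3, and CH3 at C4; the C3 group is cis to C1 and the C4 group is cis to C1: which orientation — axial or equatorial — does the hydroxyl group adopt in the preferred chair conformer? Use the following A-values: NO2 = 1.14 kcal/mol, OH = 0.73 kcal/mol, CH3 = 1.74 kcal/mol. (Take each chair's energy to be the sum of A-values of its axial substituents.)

Chair I (nitro axial, hydroxyl axial, methyl equatorial): E = 1.87 kcal/mol.
Chair II (nitro equatorial, hydroxyl equatorial, methyl axial): E = 1.74 kcal/mol.
Chair II is the more stable (lower-energy) conformer, and in that chair the hydroxyl group is equatorial.

equatorial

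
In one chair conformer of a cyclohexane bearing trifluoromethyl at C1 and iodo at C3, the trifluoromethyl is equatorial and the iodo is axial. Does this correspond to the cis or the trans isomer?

C1 and C3 have the same parity, so their axial bonds point in the same direction.
With same-parity carbons, two substituents on the same face are both axial or both equatorial; opposite faces give one of each.
Here the groups are equatorial/axial → opposite face → trans.

trans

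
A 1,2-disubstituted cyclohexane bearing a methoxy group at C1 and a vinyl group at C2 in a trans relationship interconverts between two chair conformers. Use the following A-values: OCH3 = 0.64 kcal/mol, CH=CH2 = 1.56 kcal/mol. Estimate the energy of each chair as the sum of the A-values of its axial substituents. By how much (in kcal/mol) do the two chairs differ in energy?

C1 and C2 have opposite parity, so for the trans isomer the two substituents are e,e in one chair and a,a in the other.
Chair I (methoxy axial, vinyl axial): E = 2.20 kcal/mol.
Chair II (methoxy equatorial, vinyl equatorial): E = 0.00 kcal/mol.
ΔE = 2.20 − 0.00 = 2.20 kcal/mol; chair II is more stable.

2.20 kcal/mol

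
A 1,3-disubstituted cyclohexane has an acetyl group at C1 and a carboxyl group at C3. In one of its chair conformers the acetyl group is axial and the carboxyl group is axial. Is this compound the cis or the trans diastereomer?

C1 and C3 have the same parity, so their axial bonds point in the same direction.
With same-parity carbons, two substituents on the same face are both axial or both equatorial; opposite faces give one of each.
Here the groups are axial/axial → same face → cis.

cis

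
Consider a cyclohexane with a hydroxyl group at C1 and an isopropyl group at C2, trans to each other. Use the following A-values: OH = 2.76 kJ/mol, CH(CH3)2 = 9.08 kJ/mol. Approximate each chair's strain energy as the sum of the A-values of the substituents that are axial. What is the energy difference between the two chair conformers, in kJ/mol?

11.84 kJ/mol

C1 and C2 have opposite parity, so for the trans isomer the two substituents are e,e in one chair and a,a in the other.
Chair I (hydroxyl axial, isopropyl axial): E = 11.84 kJ/mol.
Chair II (hydroxyl equatorial, isopropyl equatorial): E = 0.00 kJ/mol.
ΔE = 11.84 − 0.00 = 11.84 kJ/mol; chair II is more stable.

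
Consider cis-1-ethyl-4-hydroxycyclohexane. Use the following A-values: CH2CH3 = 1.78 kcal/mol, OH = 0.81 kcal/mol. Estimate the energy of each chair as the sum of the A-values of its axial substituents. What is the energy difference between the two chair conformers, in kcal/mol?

0.97 kcal/mol

C1 and C4 have opposite parity, so for the cis isomer the two substituents are one axial and one equatorial in each chair.
Chair I (ethyl axial, hydroxyl equatorial): E = 1.78 kcal/mol.
Chair II (ethyl equatorial, hydroxyl axial): E = 0.81 kcal/mol.
ΔE = 1.78 − 0.81 = 0.97 kcal/mol; chair II is more stable.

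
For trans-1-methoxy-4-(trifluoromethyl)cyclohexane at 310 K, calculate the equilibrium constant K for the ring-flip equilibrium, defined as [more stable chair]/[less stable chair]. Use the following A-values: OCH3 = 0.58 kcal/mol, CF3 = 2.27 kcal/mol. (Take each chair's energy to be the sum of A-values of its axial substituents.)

K ≈ 102

C1 and C4 have opposite parity, so for the trans isomer the two substituents are e,e in one chair and a,a in the other.
Chair I (methoxy axial, trifluoromethyl axial): E = 2.85 kcal/mol; chair II (methoxy equatorial, trifluoromethyl equatorial): E = 0.00 kcal/mol.
ΔG = 2.85 kcal/mol between the two chairs.
K = exp(ΔG/RT) with R = 1.987×10⁻³ kcal mol⁻¹ K⁻¹ and T = 310 K gives K ≈ 102.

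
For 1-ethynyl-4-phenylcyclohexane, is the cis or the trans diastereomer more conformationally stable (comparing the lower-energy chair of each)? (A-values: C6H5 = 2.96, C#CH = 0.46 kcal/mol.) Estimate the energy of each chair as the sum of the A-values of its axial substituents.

trans

At 1,4 positions (parity opposite): cis → (a,e or e,a); trans → (e,e or a,a).
Best chair for cis: E = 0.46 kcal/mol; best chair for trans: E = 0.00 kcal/mol.
The trans isomer is lower by 0.46 kcal/mol.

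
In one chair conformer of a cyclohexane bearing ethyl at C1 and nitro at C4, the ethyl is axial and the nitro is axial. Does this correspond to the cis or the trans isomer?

trans

C1 and C4 have opposite parity, so their axial bonds point in opposite directions.
With opposite-parity carbons, two substituents on the same face are one axial and one equatorial; opposite faces give both axial or both equatorial.
Here the groups are axial/axial → opposite face → trans.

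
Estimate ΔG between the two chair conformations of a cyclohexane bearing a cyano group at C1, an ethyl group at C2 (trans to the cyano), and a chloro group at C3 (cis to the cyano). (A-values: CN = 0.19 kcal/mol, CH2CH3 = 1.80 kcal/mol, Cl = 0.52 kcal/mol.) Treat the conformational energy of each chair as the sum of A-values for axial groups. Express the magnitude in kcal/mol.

Chair I (cyano axial, ethyl axial, chloro axial): E = 2.51 kcal/mol.
Chair II (cyano equatorial, ethyl equatorial, chloro equatorial): E = 0.00 kcal/mol.
ΔE = 2.51 − 0.00 = 2.51 kcal/mol; chair II is more stable.

2.51 kcal/mol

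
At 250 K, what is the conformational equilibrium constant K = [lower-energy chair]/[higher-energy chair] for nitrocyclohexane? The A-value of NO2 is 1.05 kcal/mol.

One chair has the nitro group axial (E = 1.05 kcal/mol) and the other has it equatorial (E = 0).
ΔG = 1.05 kcal/mol between the two chairs.
K = exp(ΔG/RT) with R = 1.987×10⁻³ kcal mol⁻¹ K⁻¹ and T = 250 K gives K ≈ 8.28.

K ≈ 8.28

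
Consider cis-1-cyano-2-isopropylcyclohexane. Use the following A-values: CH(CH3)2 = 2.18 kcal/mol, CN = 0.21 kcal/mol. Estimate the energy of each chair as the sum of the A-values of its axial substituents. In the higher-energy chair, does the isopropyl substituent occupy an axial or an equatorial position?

axial

C1 and C2 have opposite parity, so for the cis isomer the two substituents are one axial and one equatorial in each chair.
Chair I (isopropyl axial, cyano equatorial): E = 2.18 kcal/mol.
Chair II (isopropyl equatorial, cyano axial): E = 0.21 kcal/mol.
Chair I is the less stable (higher-energy) conformer, and in that chair the isopropyl group is axial.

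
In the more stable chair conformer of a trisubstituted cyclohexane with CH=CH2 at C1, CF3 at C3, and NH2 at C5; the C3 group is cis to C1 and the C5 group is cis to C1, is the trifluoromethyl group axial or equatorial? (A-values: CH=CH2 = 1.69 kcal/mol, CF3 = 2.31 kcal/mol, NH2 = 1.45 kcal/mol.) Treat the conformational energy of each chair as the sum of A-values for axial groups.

Chair I (vinyl axial, trifluoromethyl axial, amino axial): E = 5.45 kcal/mol.
Chair II (vinyl equatorial, trifluoromethyl equatorial, amino equatorial): E = 0.00 kcal/mol.
Chair II is the more stable (lower-energy) conformer, and in that chair the trifluoromethyl group is equatorial.

equatorial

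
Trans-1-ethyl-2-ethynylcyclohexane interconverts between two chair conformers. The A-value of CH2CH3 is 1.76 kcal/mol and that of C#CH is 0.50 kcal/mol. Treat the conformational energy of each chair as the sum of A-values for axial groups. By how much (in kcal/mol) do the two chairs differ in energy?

2.26 kcal/mol

C1 and C2 have opposite parity, so for the trans isomer the two substituents are e,e in one chair and a,a in the other.
Chair I (ethyl axial, ethynyl axial): E = 2.26 kcal/mol.
Chair II (ethyl equatorial, ethynyl equatorial): E = 0.00 kcal/mol.
ΔE = 2.26 − 0.00 = 2.26 kcal/mol; chair II is more stable.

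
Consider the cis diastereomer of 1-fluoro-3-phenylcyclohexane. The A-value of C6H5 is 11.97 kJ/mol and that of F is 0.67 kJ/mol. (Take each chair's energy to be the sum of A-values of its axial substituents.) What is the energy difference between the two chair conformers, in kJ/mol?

12.64 kJ/mol

C1 and C3 have the same parity, so for the cis isomer the two substituents are e,e in one chair and a,a in the other.
Chair I (phenyl axial, fluoro axial): E = 12.64 kJ/mol.
Chair II (phenyl equatorial, fluoro equatorial): E = 0.00 kJ/mol.
ΔE = 12.64 − 0.00 = 12.64 kJ/mol; chair II is more stable.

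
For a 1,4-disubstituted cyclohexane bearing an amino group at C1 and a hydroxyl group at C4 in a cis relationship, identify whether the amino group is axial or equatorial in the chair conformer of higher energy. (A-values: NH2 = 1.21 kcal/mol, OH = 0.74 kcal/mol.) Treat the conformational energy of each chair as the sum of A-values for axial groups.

axial

C1 and C4 have opposite parity, so for the cis isomer the two substituents are one axial and one equatorial in each chair.
Chair I (amino axial, hydroxyl equatorial): E = 1.21 kcal/mol.
Chair II (amino equatorial, hydroxyl axial): E = 0.74 kcal/mol.
Chair I is the less stable (higher-energy) conformer, and in that chair the amino group is axial.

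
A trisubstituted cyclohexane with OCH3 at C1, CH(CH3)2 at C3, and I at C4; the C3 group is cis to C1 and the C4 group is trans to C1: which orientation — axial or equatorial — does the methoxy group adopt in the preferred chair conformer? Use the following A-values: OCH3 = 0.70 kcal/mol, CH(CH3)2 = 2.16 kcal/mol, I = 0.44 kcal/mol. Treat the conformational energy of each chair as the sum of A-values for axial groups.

equatorial

Chair I (methoxy axial, isopropyl axial, iodo axial): E = 3.30 kcal/mol.
Chair II (methoxy equatorial, isopropyl equatorial, iodo equatorial): E = 0.00 kcal/mol.
Chair II is the more stable (lower-energy) conformer, and in that chair the methoxy group is equatorial.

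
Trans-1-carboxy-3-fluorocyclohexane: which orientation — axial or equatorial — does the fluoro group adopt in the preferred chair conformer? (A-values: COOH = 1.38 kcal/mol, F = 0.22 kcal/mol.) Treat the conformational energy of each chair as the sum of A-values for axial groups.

axial

C1 and C3 have the same parity, so for the trans isomer the two substituents are one axial and one equatorial in each chair.
Chair I (carboxyl axial, fluoro equatorial): E = 1.38 kcal/mol.
Chair II (carboxyl equatorial, fluoro axial): E = 0.22 kcal/mol.
Chair II is the more stable (lower-energy) conformer, and in that chair the fluoro group is axial.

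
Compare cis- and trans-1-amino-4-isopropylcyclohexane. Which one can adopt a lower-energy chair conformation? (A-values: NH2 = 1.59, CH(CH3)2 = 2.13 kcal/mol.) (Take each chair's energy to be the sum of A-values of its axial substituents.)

trans

At 1,4 positions (parity opposite): cis → (a,e or e,a); trans → (e,e or a,a).
Best chair for cis: E = 1.59 kcal/mol; best chair for trans: E = 0.00 kcal/mol.
The trans isomer is lower by 1.59 kcal/mol.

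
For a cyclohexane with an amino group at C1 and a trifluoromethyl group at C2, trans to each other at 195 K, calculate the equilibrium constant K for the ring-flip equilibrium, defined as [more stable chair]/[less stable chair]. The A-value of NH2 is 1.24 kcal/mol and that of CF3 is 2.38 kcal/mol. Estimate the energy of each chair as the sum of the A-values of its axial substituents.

C1 and C2 have opposite parity, so for the trans isomer the two substituents are e,e in one chair and a,a in the other.
Chair I (amino axial, trifluoromethyl axial): E = 3.62 kcal/mol; chair II (amino equatorial, trifluoromethyl equatorial): E = 0.00 kcal/mol.
ΔG = 3.62 kcal/mol between the two chairs.
K = exp(ΔG/RT) with R = 1.987×10⁻³ kcal mol⁻¹ K⁻¹ and T = 195 K gives K ≈ 1.14e+04.

K ≈ 11416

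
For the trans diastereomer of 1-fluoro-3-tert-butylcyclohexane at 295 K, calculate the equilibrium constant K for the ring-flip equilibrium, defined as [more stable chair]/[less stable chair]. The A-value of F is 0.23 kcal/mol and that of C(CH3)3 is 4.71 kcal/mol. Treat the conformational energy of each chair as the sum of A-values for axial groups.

K ≈ 2086

C1 and C3 have the same parity, so for the trans isomer the two substituents are one axial and one equatorial in each chair.
Chair I (fluoro axial, tert-butyl equatorial): E = 0.23 kcal/mol; chair II (fluoro equatorial, tert-butyl axial): E = 4.71 kcal/mol.
ΔG = 4.48 kcal/mol between the two chairs.
K = exp(ΔG/RT) with R = 1.987×10⁻³ kcal mol⁻¹ K⁻¹ and T = 295 K gives K ≈ 2.09e+03.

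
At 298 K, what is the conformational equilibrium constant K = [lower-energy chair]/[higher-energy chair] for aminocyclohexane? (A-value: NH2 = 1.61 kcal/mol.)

K ≈ 15.2

One chair has the amino group axial (E = 1.61 kcal/mol) and the other has it equatorial (E = 0).
ΔG = 1.61 kcal/mol between the two chairs.
K = exp(ΔG/RT) with R = 1.987×10⁻³ kcal mol⁻¹ K⁻¹ and T = 298 K gives K ≈ 15.2.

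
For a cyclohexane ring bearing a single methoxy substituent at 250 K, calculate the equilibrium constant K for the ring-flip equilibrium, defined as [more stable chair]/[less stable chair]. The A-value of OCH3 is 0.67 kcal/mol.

K ≈ 3.85

One chair has the methoxy group axial (E = 0.67 kcal/mol) and the other has it equatorial (E = 0).
ΔG = 0.67 kcal/mol between the two chairs.
K = exp(ΔG/RT) with R = 1.987×10⁻³ kcal mol⁻¹ K⁻¹ and T = 250 K gives K ≈ 3.85.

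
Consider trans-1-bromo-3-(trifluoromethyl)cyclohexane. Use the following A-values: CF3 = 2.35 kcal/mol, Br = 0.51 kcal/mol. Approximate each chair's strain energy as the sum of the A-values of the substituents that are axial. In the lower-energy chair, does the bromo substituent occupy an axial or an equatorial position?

C1 and C3 have the same parity, so for the trans isomer the two substituents are one axial and one equatorial in each chair.
Chair I (trifluoromethyl axial, bromo equatorial): E = 2.35 kcal/mol.
Chair II (trifluoromethyl equatorial, bromo axial): E = 0.51 kcal/mol.
Chair II is the more stable (lower-energy) conformer, and in that chair the bromo group is axial.

axial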